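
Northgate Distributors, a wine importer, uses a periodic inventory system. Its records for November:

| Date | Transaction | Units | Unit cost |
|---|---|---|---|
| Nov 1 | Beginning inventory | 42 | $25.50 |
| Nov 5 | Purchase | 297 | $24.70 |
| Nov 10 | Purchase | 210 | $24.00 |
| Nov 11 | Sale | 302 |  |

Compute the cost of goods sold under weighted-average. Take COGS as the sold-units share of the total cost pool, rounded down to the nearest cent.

Nov 11, sell 302: 302/549 × $13,446.90 → $7,397.01
Ending inventory (cost pool remaining) = $6,049.89

COGS = $7,397.01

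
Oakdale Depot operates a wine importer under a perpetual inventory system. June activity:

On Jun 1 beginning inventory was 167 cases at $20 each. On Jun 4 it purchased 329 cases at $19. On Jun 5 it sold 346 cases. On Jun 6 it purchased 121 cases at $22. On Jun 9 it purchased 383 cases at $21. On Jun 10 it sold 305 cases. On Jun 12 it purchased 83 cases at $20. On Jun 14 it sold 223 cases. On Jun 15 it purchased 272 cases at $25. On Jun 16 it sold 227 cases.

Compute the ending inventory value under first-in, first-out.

Jun 5, 346 sold [FIFO — oldest first]: 167 @ $20 + 179 @ $19 = $6,741
Jun 10, 305 sold [FIFO — oldest first]: 150 @ $19 + 121 @ $22 + 34 @ $21 = $6,226
Jun 14, 223 sold [FIFO — oldest first]: 223 @ $21 = $4,683
Jun 16, 227 sold [FIFO — oldest first]: 126 @ $21 + 83 @ $20 + 18 @ $25 = $4,756
Total COGS = $6,741 + $6,226 + $4,683 + $4,756 = $22,406
Ending inventory: 254 @ $25 = $6,350

Ending inventory = $6,350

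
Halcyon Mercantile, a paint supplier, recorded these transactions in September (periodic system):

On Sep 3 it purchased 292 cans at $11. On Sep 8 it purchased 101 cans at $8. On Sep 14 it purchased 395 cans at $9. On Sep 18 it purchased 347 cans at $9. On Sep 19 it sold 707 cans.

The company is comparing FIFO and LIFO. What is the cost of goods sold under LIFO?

FIFO COGS: 292 @ $11 + 101 @ $8 + 314 @ $9 = $6,846
LIFO COGS: 347 @ $9 + 360 @ $9 = $6,363

COGS = $6,363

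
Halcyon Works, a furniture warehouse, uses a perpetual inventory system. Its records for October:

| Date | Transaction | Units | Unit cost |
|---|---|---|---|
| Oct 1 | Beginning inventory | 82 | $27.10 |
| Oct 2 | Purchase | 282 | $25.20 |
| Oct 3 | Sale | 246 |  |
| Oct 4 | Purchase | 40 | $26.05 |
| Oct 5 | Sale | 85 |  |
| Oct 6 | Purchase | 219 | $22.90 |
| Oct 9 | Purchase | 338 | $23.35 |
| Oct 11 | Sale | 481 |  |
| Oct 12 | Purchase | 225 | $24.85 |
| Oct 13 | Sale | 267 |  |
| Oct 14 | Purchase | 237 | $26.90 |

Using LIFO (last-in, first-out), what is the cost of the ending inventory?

Ending inventory = $9,132.20

Oct 3, 246 sold [LIFO — newest first]: 246 @ $25.20 = $6,199.20
Oct 5, 85 sold [LIFO — newest first]: 40 @ $26.05 + 36 @ $25.20 + 9 @ $27.10 = $2,193.10
Oct 11, 481 sold [LIFO — newest first]: 338 @ $23.35 + 143 @ $22.90 = $11,167.00
Oct 13, 267 sold [LIFO — newest first]: 225 @ $24.85 + 42 @ $22.90 = $6,553.05
Total COGS = $6,199.20 + $2,193.10 + $11,167.00 + $6,553.05 = $26,112.35
Ending inventory: 73 @ $27.10 + 34 @ $22.90 + 237 @ $26.90 = $9,132.20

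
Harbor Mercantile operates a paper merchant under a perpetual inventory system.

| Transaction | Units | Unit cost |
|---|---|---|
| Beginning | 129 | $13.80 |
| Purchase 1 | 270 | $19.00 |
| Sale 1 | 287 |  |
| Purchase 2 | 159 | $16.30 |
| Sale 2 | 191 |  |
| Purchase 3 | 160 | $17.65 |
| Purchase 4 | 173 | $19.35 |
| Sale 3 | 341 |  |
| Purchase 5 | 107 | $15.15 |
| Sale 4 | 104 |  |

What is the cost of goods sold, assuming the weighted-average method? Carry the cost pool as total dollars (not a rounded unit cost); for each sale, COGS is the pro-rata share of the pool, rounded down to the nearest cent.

COGS = $16,066.77

After Beginning: 129 on hand, pool $1,780.20 (≈ $13.8000 each)
After Purchase 1: 399 on hand, pool $6,910.20 (≈ $17.3188 each)
Sale 1, sell 287: 287/399 × $6,910.20 → $4,970.49
After Purchase 2: 271 on hand, pool $4,531.41 (≈ $16.7211 each)
Sale 2, sell 191: 191/271 × $4,531.41 → $3,193.72
After Purchase 3: 240 on hand, pool $4,161.69 (≈ $17.3404 each)
After Purchase 4: 413 on hand, pool $7,509.24 (≈ $18.1822 each)
Sale 3, sell 341: 341/413 × $7,509.24 → $6,200.12
After Purchase 5: 179 on hand, pool $2,930.17 (≈ $16.3697 each)
Sale 4, sell 104: 104/179 × $2,930.17 → $1,702.44
Total COGS = $4,970.49 + $3,193.72 + $6,200.12 + $1,702.44 = $16,066.77
Ending inventory (cost pool remaining) = $1,227.73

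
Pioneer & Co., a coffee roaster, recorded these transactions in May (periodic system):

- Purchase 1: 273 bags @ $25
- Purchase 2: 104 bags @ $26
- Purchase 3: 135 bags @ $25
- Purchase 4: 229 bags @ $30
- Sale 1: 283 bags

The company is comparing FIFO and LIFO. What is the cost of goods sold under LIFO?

COGS = $8,220

FIFO COGS: 273 @ $25 + 10 @ $26 = $7,085
LIFO COGS: 229 @ $30 + 54 @ $25 = $8,220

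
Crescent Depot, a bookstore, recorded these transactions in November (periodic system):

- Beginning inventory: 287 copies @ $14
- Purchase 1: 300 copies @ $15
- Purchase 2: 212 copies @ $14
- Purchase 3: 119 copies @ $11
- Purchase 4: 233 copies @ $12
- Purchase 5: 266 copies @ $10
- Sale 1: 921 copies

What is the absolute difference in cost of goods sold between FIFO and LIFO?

FIFO COGS: 287 @ $14 + 300 @ $15 + 212 @ $14 + 119 @ $11 + 3 @ $12 = $12,831
LIFO COGS: 266 @ $10 + 233 @ $12 + 119 @ $11 + 212 @ $14 + 91 @ $15 = $11,098
Difference = |$12,831 − $11,098| = $1,733

$1,733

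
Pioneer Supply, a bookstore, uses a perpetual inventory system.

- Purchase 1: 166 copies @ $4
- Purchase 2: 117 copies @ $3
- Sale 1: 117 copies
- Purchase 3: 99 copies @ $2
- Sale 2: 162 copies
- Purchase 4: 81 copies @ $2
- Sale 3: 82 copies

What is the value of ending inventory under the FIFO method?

Ending inventory = $204

Sale 1 (117) [FIFO — oldest first]: 117 @ $4 = $468
Sale 2 (162) [FIFO — oldest first]: 49 @ $4 + 113 @ $3 = $535
Sale 3 (82) [FIFO — oldest first]: 4 @ $3 + 78 @ $2 = $168
Total COGS = $468 + $535 + $168 = $1,171
Ending inventory: 21 @ $2 + 81 @ $2 = $204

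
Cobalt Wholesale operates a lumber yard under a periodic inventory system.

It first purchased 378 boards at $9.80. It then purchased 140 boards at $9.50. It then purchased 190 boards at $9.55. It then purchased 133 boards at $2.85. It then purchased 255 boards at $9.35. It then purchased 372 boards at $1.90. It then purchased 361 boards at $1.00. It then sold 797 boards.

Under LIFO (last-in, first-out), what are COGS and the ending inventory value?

Sale 1 (797) [LIFO — newest first]: 361 @ $1.00 + 372 @ $1.90 + 64 @ $9.35 = $1,666.20
Ending inventory: 378 @ $9.80 + 140 @ $9.50 + 190 @ $9.55 + 133 @ $2.85 + 191 @ $9.35 = $9,013.80

COGS = $1,666.20; ending inventory = $9,013.80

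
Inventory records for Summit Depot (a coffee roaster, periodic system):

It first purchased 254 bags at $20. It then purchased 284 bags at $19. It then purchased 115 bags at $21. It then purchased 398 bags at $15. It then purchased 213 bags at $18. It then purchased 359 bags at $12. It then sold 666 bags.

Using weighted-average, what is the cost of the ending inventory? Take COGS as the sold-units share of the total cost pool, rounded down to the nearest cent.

Ending inventory = $15,922.29

Sale 1, sell 666: 666/1623 × $27,003.00 → $11,080.71
Ending inventory (cost pool remaining) = $15,922.29
Check: goods available $27,003.00 = COGS $11,080.71 + ending $15,922.29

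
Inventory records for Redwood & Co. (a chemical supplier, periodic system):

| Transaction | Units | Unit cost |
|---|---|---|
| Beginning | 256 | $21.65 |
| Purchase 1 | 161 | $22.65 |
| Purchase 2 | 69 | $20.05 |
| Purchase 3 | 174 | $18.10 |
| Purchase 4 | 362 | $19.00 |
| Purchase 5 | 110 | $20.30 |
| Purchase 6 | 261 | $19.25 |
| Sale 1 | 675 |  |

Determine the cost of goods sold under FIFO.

Sale 1 (675) [FIFO — oldest first]: 256 @ $21.65 + 161 @ $22.65 + 69 @ $20.05 + 174 @ $18.10 + 15 @ $19.00 = $14,006.90
Ending inventory: 347 @ $19.00 + 110 @ $20.30 + 261 @ $19.25 = $13,850.25

COGS = $14,006.90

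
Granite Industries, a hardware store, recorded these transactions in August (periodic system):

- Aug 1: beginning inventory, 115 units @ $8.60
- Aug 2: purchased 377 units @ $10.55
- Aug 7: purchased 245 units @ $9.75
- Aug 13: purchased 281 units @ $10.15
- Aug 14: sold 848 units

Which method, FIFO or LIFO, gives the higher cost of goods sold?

FIFO COGS: 115 @ $8.60 + 377 @ $10.55 + 245 @ $9.75 + 111 @ $10.15 = $8,481.75
LIFO COGS: 281 @ $10.15 + 245 @ $9.75 + 322 @ $10.55 = $8,638.00

LIFO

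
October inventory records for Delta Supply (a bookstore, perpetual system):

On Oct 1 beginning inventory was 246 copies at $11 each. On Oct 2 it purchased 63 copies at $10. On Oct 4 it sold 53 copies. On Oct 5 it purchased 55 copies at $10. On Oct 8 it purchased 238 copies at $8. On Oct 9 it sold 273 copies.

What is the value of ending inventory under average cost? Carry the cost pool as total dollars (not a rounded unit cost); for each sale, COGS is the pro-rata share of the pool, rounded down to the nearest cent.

After Oct 1: 246 on hand, pool $2,706.00 (≈ $11.0000 each)
After Oct 2: 309 on hand, pool $3,336.00 (≈ $10.7961 each)
Oct 4, sell 53: 53/309 × $3,336.00 → $572.19
After Oct 5: 311 on hand, pool $3,313.81 (≈ $10.6553 each)
After Oct 8: 549 on hand, pool $5,217.81 (≈ $9.5042 each)
Oct 9, sell 273: 273/549 × $5,217.81 → $2,594.64
Total COGS = $572.19 + $2,594.64 = $3,166.83
Ending inventory (cost pool remaining) = $2,623.17
Check: goods available $5,790.00 = COGS $3,166.83 + ending $2,623.17

Ending inventory = $2,623.17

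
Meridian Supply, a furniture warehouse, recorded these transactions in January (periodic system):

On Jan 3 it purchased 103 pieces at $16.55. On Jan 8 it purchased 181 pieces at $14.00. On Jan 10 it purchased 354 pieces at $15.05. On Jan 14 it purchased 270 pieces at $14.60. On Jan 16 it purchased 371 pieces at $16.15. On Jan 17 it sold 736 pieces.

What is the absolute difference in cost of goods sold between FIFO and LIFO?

$366.25

FIFO COGS: 103 @ $16.55 + 181 @ $14.00 + 354 @ $15.05 + 98 @ $14.60 = $10,997.15
LIFO COGS: 371 @ $16.15 + 270 @ $14.60 + 95 @ $15.05 = $11,363.40
Difference = |$10,997.15 − $11,363.40| = $366.25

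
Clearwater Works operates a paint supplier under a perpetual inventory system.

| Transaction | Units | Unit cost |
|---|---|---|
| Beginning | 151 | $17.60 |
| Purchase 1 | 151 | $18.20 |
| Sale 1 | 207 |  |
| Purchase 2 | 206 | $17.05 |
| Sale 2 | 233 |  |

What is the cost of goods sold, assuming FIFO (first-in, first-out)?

Sale 1 (207) [FIFO — oldest first]: 151 @ $17.60 + 56 @ $18.20 = $3,676.80
Sale 2 (233) [FIFO — oldest first]: 95 @ $18.20 + 138 @ $17.05 = $4,081.90
Total COGS = $3,676.80 + $4,081.90 = $7,758.70
Ending inventory: 68 @ $17.05 = $1,159.40

COGS = $7,758.70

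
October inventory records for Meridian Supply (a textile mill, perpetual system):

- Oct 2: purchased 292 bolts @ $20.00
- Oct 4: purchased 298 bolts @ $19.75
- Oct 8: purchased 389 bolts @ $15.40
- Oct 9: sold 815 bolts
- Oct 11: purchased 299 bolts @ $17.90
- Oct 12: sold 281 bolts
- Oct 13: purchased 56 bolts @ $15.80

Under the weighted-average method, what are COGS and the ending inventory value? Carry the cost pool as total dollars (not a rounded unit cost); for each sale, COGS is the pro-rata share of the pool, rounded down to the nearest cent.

COGS = $19,797.75; ending inventory = $4,155.25

After Oct 2: 292 on hand, pool $5,840.00 (≈ $20.0000 each)
After Oct 4: 590 on hand, pool $11,725.50 (≈ $19.8737 each)
After Oct 8: 979 on hand, pool $17,716.10 (≈ $18.0961 each)
Oct 9, sell 815: 815/979 × $17,716.10 → $14,748.33
After Oct 11: 463 on hand, pool $8,319.87 (≈ $17.9695 each)
Oct 12, sell 281: 281/463 × $8,319.87 → $5,049.42
After Oct 13: 238 on hand, pool $4,155.25 (≈ $17.4590 each)
Total COGS = $14,748.33 + $5,049.42 = $19,797.75
Ending inventory (cost pool remaining) = $4,155.25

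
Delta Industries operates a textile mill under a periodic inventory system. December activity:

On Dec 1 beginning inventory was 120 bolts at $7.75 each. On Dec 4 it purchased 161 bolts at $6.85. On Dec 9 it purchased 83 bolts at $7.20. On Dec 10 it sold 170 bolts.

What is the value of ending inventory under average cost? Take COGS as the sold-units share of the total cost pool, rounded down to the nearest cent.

Ending inventory = $1,401.95

Dec 10, sell 170: 170/364 × $2,630.45 → $1,228.50
Ending inventory (cost pool remaining) = $1,401.95
Check: goods available $2,630.45 = COGS $1,228.50 + ending $1,401.95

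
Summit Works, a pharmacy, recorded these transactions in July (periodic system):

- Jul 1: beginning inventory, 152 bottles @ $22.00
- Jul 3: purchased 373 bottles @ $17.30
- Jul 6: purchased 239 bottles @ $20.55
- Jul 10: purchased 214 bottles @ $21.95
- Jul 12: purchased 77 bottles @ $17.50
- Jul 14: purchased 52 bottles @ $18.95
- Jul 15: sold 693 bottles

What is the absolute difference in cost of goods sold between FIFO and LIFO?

FIFO COGS: 152 @ $22.00 + 373 @ $17.30 + 168 @ $20.55 = $13,249.30
LIFO COGS: 52 @ $18.95 + 77 @ $17.50 + 214 @ $21.95 + 239 @ $20.55 + 111 @ $17.30 = $13,861.95
Difference = |$13,249.30 − $13,861.95| = $612.65

$612.65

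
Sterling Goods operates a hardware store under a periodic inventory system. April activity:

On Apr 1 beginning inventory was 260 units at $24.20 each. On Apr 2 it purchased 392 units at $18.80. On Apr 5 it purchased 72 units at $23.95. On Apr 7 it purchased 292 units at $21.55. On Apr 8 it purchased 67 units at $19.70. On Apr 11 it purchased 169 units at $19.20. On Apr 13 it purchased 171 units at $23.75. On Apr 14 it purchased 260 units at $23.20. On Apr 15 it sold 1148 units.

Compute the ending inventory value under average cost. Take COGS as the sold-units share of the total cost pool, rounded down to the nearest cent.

Ending inventory = $11,550.84

Apr 15, sell 1148: 1148/1683 × $36,336.55 → $24,785.71
Ending inventory (cost pool remaining) = $11,550.84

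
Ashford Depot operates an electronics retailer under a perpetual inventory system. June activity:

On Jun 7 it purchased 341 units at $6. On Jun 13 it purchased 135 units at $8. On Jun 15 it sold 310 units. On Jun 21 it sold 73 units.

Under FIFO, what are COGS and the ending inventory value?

Jun 15, 310 sold [FIFO — oldest first]: 310 @ $6 = $1,860
Jun 21, 73 sold [FIFO — oldest first]: 31 @ $6 + 42 @ $8 = $522
Total COGS = $1,860 + $522 = $2,382
Ending inventory: 93 @ $8 = $744
Check: goods available $3,126 = COGS $2,382 + ending $744

COGS = $2,382; ending inventory = $744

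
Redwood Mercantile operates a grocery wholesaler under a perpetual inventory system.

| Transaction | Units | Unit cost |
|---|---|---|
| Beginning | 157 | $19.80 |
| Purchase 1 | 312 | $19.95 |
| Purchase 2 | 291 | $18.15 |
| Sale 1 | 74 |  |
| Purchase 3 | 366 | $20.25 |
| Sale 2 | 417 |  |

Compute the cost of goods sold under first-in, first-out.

COGS = $9,732.30

Sale 1 (74) [FIFO — oldest first]: 74 @ $19.80 = $1,465.20
Sale 2 (417) [FIFO — oldest first]: 83 @ $19.80 + 312 @ $19.95 + 22 @ $18.15 = $8,267.10
Total COGS = $1,465.20 + $8,267.10 = $9,732.30
Ending inventory: 269 @ $18.15 + 366 @ $20.25 = $12,293.85
Check: goods available $22,026.15 = COGS $9,732.30 + ending $12,293.85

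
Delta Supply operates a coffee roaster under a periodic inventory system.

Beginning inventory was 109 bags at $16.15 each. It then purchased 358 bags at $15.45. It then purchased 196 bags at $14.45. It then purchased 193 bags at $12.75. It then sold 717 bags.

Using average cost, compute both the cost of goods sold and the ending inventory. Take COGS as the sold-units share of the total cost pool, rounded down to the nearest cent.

Sale 1, sell 717: 717/856 × $12,584.40 → $10,540.90
Ending inventory (cost pool remaining) = $2,043.50
Check: goods available $12,584.40 = COGS $10,540.90 + ending $2,043.50

COGS = $10,540.90; ending inventory = $2,043.50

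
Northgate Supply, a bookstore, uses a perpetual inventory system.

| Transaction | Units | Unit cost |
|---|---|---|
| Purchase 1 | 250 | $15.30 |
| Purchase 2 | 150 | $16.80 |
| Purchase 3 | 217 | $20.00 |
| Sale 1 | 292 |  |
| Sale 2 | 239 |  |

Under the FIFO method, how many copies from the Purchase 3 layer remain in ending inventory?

Sale 1 (292) [FIFO — oldest first]: 250 @ $15.30 + 42 @ $16.80 = $4,530.60
Sale 2 (239) [FIFO — oldest first]: 108 @ $16.80 + 131 @ $20.00 = $4,434.40
Total COGS = $4,530.60 + $4,434.40 = $8,965.00
Ending inventory: 86 @ $20.00 = $1,720.00

86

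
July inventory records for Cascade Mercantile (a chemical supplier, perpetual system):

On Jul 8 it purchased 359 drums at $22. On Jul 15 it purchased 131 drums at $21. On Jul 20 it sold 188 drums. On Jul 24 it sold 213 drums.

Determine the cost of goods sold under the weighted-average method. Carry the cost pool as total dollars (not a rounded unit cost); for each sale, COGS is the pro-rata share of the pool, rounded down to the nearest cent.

After Jul 8: 359 on hand, pool $7,898.00 (≈ $22.0000 each)
After Jul 15: 490 on hand, pool $10,649.00 (≈ $21.7327 each)
Jul 20, sell 188: 188/490 × $10,649.00 → $4,085.73
Jul 24, sell 213: 213/302 × $6,563.27 → $4,629.06
Total COGS = $4,085.73 + $4,629.06 = $8,714.79
Ending inventory (cost pool remaining) = $1,934.21

COGS = $8,714.79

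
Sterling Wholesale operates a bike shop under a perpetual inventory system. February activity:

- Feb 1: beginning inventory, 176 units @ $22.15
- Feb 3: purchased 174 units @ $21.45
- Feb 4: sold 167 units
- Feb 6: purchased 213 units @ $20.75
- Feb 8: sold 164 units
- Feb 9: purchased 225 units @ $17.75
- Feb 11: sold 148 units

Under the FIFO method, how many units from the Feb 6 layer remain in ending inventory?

84

Feb 4, 167 sold [FIFO — oldest first]: 167 @ $22.15 = $3,699.05
Feb 8, 164 sold [FIFO — oldest first]: 9 @ $22.15 + 155 @ $21.45 = $3,524.10
Feb 11, 148 sold [FIFO — oldest first]: 19 @ $21.45 + 129 @ $20.75 = $3,084.30
Total COGS = $3,699.05 + $3,524.10 + $3,084.30 = $10,307.45
Ending inventory: 84 @ $20.75 + 225 @ $17.75 = $5,736.75
Check: goods available $16,044.20 = COGS $10,307.45 + ending $5,736.75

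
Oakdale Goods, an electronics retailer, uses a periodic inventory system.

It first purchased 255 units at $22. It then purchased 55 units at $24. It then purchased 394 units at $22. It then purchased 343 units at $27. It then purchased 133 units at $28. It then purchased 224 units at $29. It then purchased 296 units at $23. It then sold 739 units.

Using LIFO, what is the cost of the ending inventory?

Sale 1 (739) [LIFO — newest first]: 296 @ $23 + 224 @ $29 + 133 @ $28 + 86 @ $27 = $19,350
Ending inventory: 255 @ $22 + 55 @ $24 + 394 @ $22 + 257 @ $27 = $22,537
Check: goods available $41,887 = COGS $19,350 + ending $22,537

Ending inventory = $22,537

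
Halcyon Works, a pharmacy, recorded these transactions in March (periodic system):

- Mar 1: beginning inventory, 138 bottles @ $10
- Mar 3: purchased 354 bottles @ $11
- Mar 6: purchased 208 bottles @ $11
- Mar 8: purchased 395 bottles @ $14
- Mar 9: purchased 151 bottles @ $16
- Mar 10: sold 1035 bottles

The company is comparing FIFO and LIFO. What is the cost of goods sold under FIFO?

COGS = $12,252

FIFO COGS: 138 @ $10 + 354 @ $11 + 208 @ $11 + 335 @ $14 = $12,252
LIFO COGS: 151 @ $16 + 395 @ $14 + 208 @ $11 + 281 @ $11 = $13,325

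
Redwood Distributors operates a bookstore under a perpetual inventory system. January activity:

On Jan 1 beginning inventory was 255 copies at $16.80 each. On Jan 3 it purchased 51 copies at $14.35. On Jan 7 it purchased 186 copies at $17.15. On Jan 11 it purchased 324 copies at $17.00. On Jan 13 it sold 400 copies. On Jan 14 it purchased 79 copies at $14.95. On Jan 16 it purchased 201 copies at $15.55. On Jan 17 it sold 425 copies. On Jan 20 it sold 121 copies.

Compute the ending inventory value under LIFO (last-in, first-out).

Jan 13, 400 sold [LIFO — newest first]: 324 @ $17.00 + 76 @ $17.15 = $6,811.40
Jan 17, 425 sold [LIFO — newest first]: 201 @ $15.55 + 79 @ $14.95 + 110 @ $17.15 + 35 @ $14.35 = $6,695.35
Jan 20, 121 sold [LIFO — newest first]: 16 @ $14.35 + 105 @ $16.80 = $1,993.60
Total COGS = $6,811.40 + $6,695.35 + $1,993.60 = $15,500.35
Ending inventory: 150 @ $16.80 = $2,520.00
Check: goods available $18,020.35 = COGS $15,500.35 + ending $2,520.00

Ending inventory = $2,520.00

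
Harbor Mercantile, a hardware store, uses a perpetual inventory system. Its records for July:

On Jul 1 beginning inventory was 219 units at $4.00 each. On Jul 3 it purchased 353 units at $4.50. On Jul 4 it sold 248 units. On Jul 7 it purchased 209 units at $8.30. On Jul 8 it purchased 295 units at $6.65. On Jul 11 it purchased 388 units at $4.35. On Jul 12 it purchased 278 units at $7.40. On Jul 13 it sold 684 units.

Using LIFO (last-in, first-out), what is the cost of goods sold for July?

COGS = $4,980.70

Jul 4, 248 sold [LIFO — newest first]: 248 @ $4.50 = $1,116.00
Jul 13, 684 sold [LIFO — newest first]: 278 @ $7.40 + 388 @ $4.35 + 18 @ $6.65 = $3,864.70
Total COGS = $1,116.00 + $3,864.70 = $4,980.70
Ending inventory: 219 @ $4.00 + 105 @ $4.50 + 209 @ $8.30 + 277 @ $6.65 = $4,925.25
Check: goods available $9,905.95 = COGS $4,980.70 + ending $4,925.25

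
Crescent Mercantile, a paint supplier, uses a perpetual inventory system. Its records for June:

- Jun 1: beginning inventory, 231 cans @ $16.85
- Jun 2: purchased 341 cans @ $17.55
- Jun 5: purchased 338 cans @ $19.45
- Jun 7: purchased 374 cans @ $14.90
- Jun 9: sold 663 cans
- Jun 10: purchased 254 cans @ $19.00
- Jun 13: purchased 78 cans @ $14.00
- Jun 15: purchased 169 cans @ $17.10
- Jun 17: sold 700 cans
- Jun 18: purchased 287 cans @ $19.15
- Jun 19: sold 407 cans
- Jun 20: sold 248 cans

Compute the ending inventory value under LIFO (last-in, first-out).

Ending inventory = $909.90

Jun 9, 663 sold [LIFO — newest first]: 374 @ $14.90 + 289 @ $19.45 = $11,193.65
Jun 17, 700 sold [LIFO — newest first]: 169 @ $17.10 + 78 @ $14.00 + 254 @ $19.00 + 49 @ $19.45 + 150 @ $17.55 = $12,393.45
Jun 19, 407 sold [LIFO — newest first]: 287 @ $19.15 + 120 @ $17.55 = $7,602.05
Jun 20, 248 sold [LIFO — newest first]: 71 @ $17.55 + 177 @ $16.85 = $4,228.50
Total COGS = $11,193.65 + $12,393.45 + $7,602.05 + $4,228.50 = $35,417.65
Ending inventory: 54 @ $16.85 = $909.90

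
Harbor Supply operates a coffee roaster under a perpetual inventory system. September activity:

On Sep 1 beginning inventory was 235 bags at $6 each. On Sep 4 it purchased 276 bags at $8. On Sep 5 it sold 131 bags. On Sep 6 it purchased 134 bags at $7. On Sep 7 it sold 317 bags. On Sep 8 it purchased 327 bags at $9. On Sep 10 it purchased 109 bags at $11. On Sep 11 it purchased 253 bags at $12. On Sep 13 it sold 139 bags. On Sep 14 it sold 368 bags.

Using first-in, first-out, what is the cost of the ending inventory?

Ending inventory = $4,388

Sep 5, 131 sold [FIFO — oldest first]: 131 @ $6 = $786
Sep 7, 317 sold [FIFO — oldest first]: 104 @ $6 + 213 @ $8 = $2,328
Sep 13, 139 sold [FIFO — oldest first]: 63 @ $8 + 76 @ $7 = $1,036
Sep 14, 368 sold [FIFO — oldest first]: 58 @ $7 + 310 @ $9 = $3,196
Total COGS = $786 + $2,328 + $1,036 + $3,196 = $7,346
Ending inventory: 17 @ $9 + 109 @ $11 + 253 @ $12 = $4,388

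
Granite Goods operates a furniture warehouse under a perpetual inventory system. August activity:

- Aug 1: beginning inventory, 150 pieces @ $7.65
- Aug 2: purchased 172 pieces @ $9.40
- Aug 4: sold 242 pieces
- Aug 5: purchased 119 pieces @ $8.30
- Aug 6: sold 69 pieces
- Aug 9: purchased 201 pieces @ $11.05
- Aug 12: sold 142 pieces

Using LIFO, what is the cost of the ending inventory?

Aug 4, 242 sold [LIFO — newest first]: 172 @ $9.40 + 70 @ $7.65 = $2,152.30
Aug 6, 69 sold [LIFO — newest first]: 69 @ $8.30 = $572.70
Aug 12, 142 sold [LIFO — newest first]: 142 @ $11.05 = $1,569.10
Total COGS = $2,152.30 + $572.70 + $1,569.10 = $4,294.10
Ending inventory: 80 @ $7.65 + 50 @ $8.30 + 59 @ $11.05 = $1,678.95
Check: goods available $5,973.05 = COGS $4,294.10 + ending $1,678.95

Ending inventory = $1,678.95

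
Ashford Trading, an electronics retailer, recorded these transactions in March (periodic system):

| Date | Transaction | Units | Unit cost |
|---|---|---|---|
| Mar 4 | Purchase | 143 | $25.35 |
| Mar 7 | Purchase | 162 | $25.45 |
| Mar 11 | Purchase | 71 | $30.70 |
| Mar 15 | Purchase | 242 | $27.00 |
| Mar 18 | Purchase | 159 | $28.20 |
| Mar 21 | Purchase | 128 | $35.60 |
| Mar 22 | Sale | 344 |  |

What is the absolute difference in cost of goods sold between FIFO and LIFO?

$1,634.35

FIFO COGS: 143 @ $25.35 + 162 @ $25.45 + 39 @ $30.70 = $8,945.25
LIFO COGS: 128 @ $35.60 + 159 @ $28.20 + 57 @ $27.00 = $10,579.60
Difference = |$8,945.25 − $10,579.60| = $1,634.35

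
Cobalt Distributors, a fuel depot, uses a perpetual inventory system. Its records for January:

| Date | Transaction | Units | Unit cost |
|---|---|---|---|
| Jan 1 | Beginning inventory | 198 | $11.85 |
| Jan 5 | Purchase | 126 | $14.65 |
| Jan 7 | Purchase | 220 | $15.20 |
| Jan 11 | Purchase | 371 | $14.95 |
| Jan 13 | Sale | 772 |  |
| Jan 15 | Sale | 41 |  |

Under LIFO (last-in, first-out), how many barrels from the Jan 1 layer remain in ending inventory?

102

Jan 13, 772 sold [LIFO — newest first]: 371 @ $14.95 + 220 @ $15.20 + 126 @ $14.65 + 55 @ $11.85 = $11,388.10
Jan 15, 41 sold [LIFO — newest first]: 41 @ $11.85 = $485.85
Total COGS = $11,388.10 + $485.85 = $11,873.95
Ending inventory: 102 @ $11.85 = $1,208.70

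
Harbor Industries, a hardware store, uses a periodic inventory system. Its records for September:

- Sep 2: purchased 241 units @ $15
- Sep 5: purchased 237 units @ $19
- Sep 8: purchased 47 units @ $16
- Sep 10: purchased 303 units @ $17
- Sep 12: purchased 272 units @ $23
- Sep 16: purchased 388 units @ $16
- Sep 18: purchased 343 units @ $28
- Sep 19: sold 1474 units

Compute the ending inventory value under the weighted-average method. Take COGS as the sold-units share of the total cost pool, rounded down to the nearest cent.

Ending inventory = $7,036.47

Sep 19, sell 1474: 1474/1831 × $36,089.00 → $29,052.53
Ending inventory (cost pool remaining) = $7,036.47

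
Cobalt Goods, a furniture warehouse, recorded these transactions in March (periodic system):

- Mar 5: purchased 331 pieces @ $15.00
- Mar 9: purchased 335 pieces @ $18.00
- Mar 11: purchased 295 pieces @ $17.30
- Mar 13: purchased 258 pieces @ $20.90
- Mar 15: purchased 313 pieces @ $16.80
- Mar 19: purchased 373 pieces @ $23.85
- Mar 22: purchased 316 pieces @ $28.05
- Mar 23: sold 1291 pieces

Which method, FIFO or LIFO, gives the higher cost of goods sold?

LIFO

FIFO COGS: 331 @ $15.00 + 335 @ $18.00 + 295 @ $17.30 + 258 @ $20.90 + 72 @ $16.80 = $22,700.30
LIFO COGS: 316 @ $28.05 + 373 @ $23.85 + 313 @ $16.80 + 258 @ $20.90 + 31 @ $17.30 = $28,946.75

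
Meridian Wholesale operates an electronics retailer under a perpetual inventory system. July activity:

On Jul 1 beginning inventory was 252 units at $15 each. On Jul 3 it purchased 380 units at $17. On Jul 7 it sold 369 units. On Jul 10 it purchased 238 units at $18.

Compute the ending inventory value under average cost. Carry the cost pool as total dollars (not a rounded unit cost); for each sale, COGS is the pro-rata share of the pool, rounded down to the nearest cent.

After Jul 1: 252 on hand, pool $3,780.00 (≈ $15.0000 each)
After Jul 3: 632 on hand, pool $10,240.00 (≈ $16.2025 each)
Jul 7, sell 369: 369/632 × $10,240.00 → $5,978.73
After Jul 10: 501 on hand, pool $8,545.27 (≈ $17.0564 each)
Ending inventory (cost pool remaining) = $8,545.27
Check: goods available $14,524.00 = COGS $5,978.73 + ending $8,545.27

Ending inventory = $8,545.27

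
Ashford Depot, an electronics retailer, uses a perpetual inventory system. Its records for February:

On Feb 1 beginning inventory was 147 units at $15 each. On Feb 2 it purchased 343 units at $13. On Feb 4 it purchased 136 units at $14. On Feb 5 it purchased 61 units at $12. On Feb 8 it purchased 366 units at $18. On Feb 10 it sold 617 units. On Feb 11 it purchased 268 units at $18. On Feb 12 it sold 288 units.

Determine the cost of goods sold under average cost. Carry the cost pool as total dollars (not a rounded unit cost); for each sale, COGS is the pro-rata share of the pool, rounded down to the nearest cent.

COGS = $13,974.15

After Feb 1: 147 on hand, pool $2,205.00 (≈ $15.0000 each)
After Feb 2: 490 on hand, pool $6,664.00 (≈ $13.6000 each)
After Feb 4: 626 on hand, pool $8,568.00 (≈ $13.6869 each)
After Feb 5: 687 on hand, pool $9,300.00 (≈ $13.5371 each)
After Feb 8: 1053 on hand, pool $15,888.00 (≈ $15.0883 each)
Feb 10, sell 617: 617/1053 × $15,888.00 → $9,309.49
After Feb 11: 704 on hand, pool $11,402.51 (≈ $16.1967 each)
Feb 12, sell 288: 288/704 × $11,402.51 → $4,664.66
Total COGS = $9,309.49 + $4,664.66 = $13,974.15
Ending inventory (cost pool remaining) = $6,737.85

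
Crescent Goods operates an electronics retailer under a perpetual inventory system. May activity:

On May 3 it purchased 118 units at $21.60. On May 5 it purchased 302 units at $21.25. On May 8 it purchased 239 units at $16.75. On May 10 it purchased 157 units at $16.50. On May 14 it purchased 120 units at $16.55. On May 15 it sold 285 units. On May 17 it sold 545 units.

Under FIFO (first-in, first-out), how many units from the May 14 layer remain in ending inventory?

May 15, 285 sold [FIFO — oldest first]: 118 @ $21.60 + 167 @ $21.25 = $6,097.55
May 17, 545 sold [FIFO — oldest first]: 135 @ $21.25 + 239 @ $16.75 + 157 @ $16.50 + 14 @ $16.55 = $9,694.20
Total COGS = $6,097.55 + $9,694.20 = $15,791.75
Ending inventory: 106 @ $16.55 = $1,754.30

106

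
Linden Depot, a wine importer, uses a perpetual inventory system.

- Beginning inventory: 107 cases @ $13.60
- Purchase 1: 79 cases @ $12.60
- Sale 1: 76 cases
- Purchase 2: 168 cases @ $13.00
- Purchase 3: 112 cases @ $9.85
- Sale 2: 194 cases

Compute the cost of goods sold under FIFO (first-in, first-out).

COGS = $3,542.60

Sale 1 (76) [FIFO — oldest first]: 76 @ $13.60 = $1,033.60
Sale 2 (194) [FIFO — oldest first]: 31 @ $13.60 + 79 @ $12.60 + 84 @ $13.00 = $2,509.00
Total COGS = $1,033.60 + $2,509.00 = $3,542.60
Ending inventory: 84 @ $13.00 + 112 @ $9.85 = $2,195.20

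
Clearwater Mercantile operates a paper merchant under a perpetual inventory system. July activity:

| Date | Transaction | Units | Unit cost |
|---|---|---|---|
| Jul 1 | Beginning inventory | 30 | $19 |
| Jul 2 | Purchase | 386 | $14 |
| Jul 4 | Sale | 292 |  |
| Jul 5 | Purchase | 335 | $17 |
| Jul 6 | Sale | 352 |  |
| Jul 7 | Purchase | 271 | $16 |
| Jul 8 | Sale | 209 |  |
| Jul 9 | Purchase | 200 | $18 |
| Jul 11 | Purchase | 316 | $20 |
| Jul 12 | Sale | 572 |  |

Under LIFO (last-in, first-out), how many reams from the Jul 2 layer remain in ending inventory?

Jul 4, 292 sold [LIFO — newest first]: 292 @ $14 = $4,088
Jul 6, 352 sold [LIFO — newest first]: 335 @ $17 + 17 @ $14 = $5,933
Jul 8, 209 sold [LIFO — newest first]: 209 @ $16 = $3,344
Jul 12, 572 sold [LIFO — newest first]: 316 @ $20 + 200 @ $18 + 56 @ $16 = $10,816
Total COGS = $4,088 + $5,933 + $3,344 + $10,816 = $24,181
Ending inventory: 30 @ $19 + 77 @ $14 + 6 @ $16 = $1,744

77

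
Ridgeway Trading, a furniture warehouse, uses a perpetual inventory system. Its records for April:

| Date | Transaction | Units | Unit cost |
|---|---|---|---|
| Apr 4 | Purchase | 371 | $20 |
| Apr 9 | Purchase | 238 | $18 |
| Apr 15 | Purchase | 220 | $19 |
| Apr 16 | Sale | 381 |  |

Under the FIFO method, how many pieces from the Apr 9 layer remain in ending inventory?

228

Apr 16, 381 sold [FIFO — oldest first]: 371 @ $20 + 10 @ $18 = $7,600
Ending inventory: 228 @ $18 + 220 @ $19 = $8,284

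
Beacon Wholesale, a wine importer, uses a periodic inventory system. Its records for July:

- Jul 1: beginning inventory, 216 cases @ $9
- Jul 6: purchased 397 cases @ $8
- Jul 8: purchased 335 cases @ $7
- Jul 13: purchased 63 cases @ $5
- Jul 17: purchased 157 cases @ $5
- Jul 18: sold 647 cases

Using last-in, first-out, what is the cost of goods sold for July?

Jul 18, 647 sold [LIFO — newest first]: 157 @ $5 + 63 @ $5 + 335 @ $7 + 92 @ $8 = $4,181
Ending inventory: 216 @ $9 + 305 @ $8 = $4,384

COGS = $4,181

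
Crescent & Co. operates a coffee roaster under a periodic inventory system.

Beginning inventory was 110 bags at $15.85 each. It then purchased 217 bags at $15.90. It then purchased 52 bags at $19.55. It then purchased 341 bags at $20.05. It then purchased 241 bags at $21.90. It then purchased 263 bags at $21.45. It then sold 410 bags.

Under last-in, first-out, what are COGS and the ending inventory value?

COGS = $8,860.65; ending inventory = $15,106.05

Sale 1 (410) [LIFO — newest first]: 263 @ $21.45 + 147 @ $21.90 = $8,860.65
Ending inventory: 110 @ $15.85 + 217 @ $15.90 + 52 @ $19.55 + 341 @ $20.05 + 94 @ $21.90 = $15,106.05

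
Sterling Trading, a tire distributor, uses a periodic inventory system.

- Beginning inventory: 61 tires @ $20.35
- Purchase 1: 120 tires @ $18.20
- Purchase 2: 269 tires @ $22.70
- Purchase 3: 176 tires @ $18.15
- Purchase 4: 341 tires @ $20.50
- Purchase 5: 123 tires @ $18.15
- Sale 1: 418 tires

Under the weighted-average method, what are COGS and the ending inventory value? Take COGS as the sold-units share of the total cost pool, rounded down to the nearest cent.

COGS = $8,417.13; ending inventory = $13,531.87

Sale 1, sell 418: 418/1090 × $21,949.00 → $8,417.13
Ending inventory (cost pool remaining) = $13,531.87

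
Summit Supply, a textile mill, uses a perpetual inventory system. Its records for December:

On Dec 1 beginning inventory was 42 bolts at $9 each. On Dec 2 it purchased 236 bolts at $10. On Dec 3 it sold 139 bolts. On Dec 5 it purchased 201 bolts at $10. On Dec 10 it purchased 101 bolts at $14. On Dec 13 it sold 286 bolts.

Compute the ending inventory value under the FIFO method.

Ending inventory = $1,954

Dec 3, 139 sold [FIFO — oldest first]: 42 @ $9 + 97 @ $10 = $1,348
Dec 13, 286 sold [FIFO — oldest first]: 139 @ $10 + 147 @ $10 = $2,860
Total COGS = $1,348 + $2,860 = $4,208
Ending inventory: 54 @ $10 + 101 @ $14 = $1,954
Check: goods available $6,162 = COGS $4,208 + ending $1,954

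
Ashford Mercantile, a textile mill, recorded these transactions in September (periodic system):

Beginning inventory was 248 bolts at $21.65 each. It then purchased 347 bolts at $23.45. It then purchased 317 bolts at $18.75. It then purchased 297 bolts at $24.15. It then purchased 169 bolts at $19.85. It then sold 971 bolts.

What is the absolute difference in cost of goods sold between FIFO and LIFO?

$4.60

FIFO COGS: 248 @ $21.65 + 347 @ $23.45 + 317 @ $18.75 + 59 @ $24.15 = $20,874.95
LIFO COGS: 169 @ $19.85 + 297 @ $24.15 + 317 @ $18.75 + 188 @ $23.45 = $20,879.55
Difference = |$20,874.95 − $20,879.55| = $4.60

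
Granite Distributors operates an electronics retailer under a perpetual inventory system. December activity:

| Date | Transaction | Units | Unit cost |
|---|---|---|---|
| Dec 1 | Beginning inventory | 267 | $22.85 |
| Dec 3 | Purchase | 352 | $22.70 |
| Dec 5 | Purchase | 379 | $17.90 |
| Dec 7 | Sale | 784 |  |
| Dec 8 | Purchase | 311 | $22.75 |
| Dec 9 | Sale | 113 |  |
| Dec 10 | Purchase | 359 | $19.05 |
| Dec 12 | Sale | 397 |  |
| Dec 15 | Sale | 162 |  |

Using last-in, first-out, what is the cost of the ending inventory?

Dec 7, 784 sold [LIFO — newest first]: 379 @ $17.90 + 352 @ $22.70 + 53 @ $22.85 = $15,985.55
Dec 9, 113 sold [LIFO — newest first]: 113 @ $22.75 = $2,570.75
Dec 12, 397 sold [LIFO — newest first]: 359 @ $19.05 + 38 @ $22.75 = $7,703.45
Dec 15, 162 sold [LIFO — newest first]: 160 @ $22.75 + 2 @ $22.85 = $3,685.70
Total COGS = $15,985.55 + $2,570.75 + $7,703.45 + $3,685.70 = $29,945.45
Ending inventory: 212 @ $22.85 = $4,844.20

Ending inventory = $4,844.20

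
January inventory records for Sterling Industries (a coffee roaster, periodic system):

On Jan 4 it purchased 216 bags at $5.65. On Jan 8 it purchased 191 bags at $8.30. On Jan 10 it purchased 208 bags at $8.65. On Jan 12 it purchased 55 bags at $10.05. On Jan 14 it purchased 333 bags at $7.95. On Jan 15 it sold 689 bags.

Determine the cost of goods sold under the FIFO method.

COGS = $5,308.70

Jan 15, 689 sold [FIFO — oldest first]: 216 @ $5.65 + 191 @ $8.30 + 208 @ $8.65 + 55 @ $10.05 + 19 @ $7.95 = $5,308.70
Ending inventory: 314 @ $7.95 = $2,496.30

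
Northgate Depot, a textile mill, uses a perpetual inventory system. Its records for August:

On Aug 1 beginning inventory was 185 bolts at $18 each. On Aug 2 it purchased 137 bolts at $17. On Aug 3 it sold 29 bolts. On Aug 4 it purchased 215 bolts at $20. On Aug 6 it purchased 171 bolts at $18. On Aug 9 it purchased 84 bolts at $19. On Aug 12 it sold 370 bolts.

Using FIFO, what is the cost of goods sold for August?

COGS = $7,199

Aug 3, 29 sold [FIFO — oldest first]: 29 @ $18 = $522
Aug 12, 370 sold [FIFO — oldest first]: 156 @ $18 + 137 @ $17 + 77 @ $20 = $6,677
Total COGS = $522 + $6,677 = $7,199
Ending inventory: 138 @ $20 + 171 @ $18 + 84 @ $19 = $7,434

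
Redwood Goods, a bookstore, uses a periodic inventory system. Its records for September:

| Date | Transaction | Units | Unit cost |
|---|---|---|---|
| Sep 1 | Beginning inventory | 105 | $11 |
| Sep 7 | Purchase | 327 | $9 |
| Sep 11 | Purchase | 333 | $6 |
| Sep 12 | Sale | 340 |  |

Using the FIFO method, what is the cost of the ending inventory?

Ending inventory = $2,826

Sep 12, 340 sold [FIFO — oldest first]: 105 @ $11 + 235 @ $9 = $3,270
Ending inventory: 92 @ $9 + 333 @ $6 = $2,826
Check: goods available $6,096 = COGS $3,270 + ending $2,826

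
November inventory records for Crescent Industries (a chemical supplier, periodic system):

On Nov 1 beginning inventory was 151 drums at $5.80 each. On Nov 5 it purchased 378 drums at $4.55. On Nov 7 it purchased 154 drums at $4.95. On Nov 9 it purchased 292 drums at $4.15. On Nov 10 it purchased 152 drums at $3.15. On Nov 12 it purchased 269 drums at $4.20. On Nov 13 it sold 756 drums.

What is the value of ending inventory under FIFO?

Nov 13, 756 sold [FIFO — oldest first]: 151 @ $5.80 + 378 @ $4.55 + 154 @ $4.95 + 73 @ $4.15 = $3,660.95
Ending inventory: 219 @ $4.15 + 152 @ $3.15 + 269 @ $4.20 = $2,517.45

Ending inventory = $2,517.45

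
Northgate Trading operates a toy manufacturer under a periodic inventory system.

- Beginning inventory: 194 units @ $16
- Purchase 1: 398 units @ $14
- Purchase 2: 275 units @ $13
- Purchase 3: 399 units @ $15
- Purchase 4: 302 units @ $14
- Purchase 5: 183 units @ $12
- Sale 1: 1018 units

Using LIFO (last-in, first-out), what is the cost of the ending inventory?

Ending inventory = $10,509

Sale 1 (1018) [LIFO — newest first]: 183 @ $12 + 302 @ $14 + 399 @ $15 + 134 @ $13 = $14,151
Ending inventory: 194 @ $16 + 398 @ $14 + 141 @ $13 = $10,509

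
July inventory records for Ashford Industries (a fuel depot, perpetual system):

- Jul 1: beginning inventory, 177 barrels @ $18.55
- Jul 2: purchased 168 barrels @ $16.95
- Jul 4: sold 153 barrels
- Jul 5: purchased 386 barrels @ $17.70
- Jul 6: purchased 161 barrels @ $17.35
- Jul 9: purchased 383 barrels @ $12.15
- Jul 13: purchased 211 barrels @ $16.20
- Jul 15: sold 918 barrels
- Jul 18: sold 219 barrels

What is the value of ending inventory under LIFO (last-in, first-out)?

Jul 4, 153 sold [LIFO — newest first]: 153 @ $16.95 = $2,593.35
Jul 15, 918 sold [LIFO — newest first]: 211 @ $16.20 + 383 @ $12.15 + 161 @ $17.35 + 163 @ $17.70 = $13,750.10
Jul 18, 219 sold [LIFO — newest first]: 219 @ $17.70 = $3,876.30
Total COGS = $2,593.35 + $13,750.10 + $3,876.30 = $20,219.75
Ending inventory: 177 @ $18.55 + 15 @ $16.95 + 4 @ $17.70 = $3,608.40
Check: goods available $23,828.15 = COGS $20,219.75 + ending $3,608.40

Ending inventory = $3,608.40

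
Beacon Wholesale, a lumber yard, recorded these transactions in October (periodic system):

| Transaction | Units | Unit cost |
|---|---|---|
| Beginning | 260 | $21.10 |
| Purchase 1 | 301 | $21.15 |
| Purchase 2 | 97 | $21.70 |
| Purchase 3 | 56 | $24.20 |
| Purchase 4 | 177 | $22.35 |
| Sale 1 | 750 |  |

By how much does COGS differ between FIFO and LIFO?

FIFO COGS: 260 @ $21.10 + 301 @ $21.15 + 97 @ $21.70 + 56 @ $24.20 + 36 @ $22.35 = $16,116.85
LIFO COGS: 177 @ $22.35 + 56 @ $24.20 + 97 @ $21.70 + 301 @ $21.15 + 119 @ $21.10 = $16,293.10
Difference = |$16,116.85 − $16,293.10| = $176.25

$176.25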